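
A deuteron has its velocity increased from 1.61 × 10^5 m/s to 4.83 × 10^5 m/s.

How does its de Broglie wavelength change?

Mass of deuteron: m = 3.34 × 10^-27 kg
The wavelength decreases by a factor of 3.

Using λ = h/(mv):

Initial wavelength: λ₁ = h/(mv₁) = 1.23 × 10^-12 m
Final wavelength: λ₂ = h/(mv₂) = 4.11 × 10^-13 m

Since λ ∝ 1/v, when velocity increases by a factor of 3, the wavelength decreases by a factor of 3.

λ₂/λ₁ = v₁/v₂ = 1/3

The wavelength decreases by a factor of 3.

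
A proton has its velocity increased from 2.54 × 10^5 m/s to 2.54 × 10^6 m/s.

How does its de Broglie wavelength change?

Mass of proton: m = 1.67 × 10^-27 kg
The wavelength decreases by a factor of 10.

Using λ = h/(mv):

Initial wavelength: λ₁ = h/(mv₁) = 1.56 × 10^-12 m
Final wavelength: λ₂ = h/(mv₂) = 1.56 × 10^-13 m

Since λ ∝ 1/v, when velocity increases by a factor of 10, the wavelength decreases by a factor of 10.

λ₂/λ₁ = v₁/v₂ = 1/10

The wavelength decreases by a factor of 10.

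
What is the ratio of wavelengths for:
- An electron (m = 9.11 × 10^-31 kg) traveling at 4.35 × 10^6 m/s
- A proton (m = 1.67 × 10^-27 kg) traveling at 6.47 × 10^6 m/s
λ₁/λ₂ = 2.73 × 10^3

Using λ = h/(mv):

λ₁ = h/(m₁v₁) = 1.67 × 10^-10 m
λ₂ = h/(m₂v₂) = 6.13 × 10^-14 m

Ratio λ₁/λ₂ = (m₂v₂)/(m₁v₁)
         = (1.67 × 10^-27 kg × 6.47 × 10^6 m/s) / (9.11 × 10^-31 kg × 4.35 × 10^6 m/s)
         = 2.73 × 10^3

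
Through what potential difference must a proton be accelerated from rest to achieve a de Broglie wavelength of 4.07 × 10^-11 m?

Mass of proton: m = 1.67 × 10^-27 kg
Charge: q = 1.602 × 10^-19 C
4.95 × 10^-1 V

From λ = h/√(2mqV), we solve for V:

λ² = h²/(2mqV)
V = h²/(2mqλ²)
V = (6.626 × 10^-34 J·s)² / (2 × 1.67 × 10^-27 kg × 1.602 × 10^-19 C × (4.07 × 10^-11 m)²)
V = 4.95 × 10^-1 V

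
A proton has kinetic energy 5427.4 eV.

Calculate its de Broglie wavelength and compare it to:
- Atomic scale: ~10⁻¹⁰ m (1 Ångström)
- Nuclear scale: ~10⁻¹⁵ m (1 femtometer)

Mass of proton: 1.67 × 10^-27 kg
λ = 3.89 × 10^-13 m, which is between nuclear and atomic scales.

Using λ = h/√(2mKE):

KE = 5427.4 eV = 8.696 × 10^-16 J

λ = h/√(2mKE)
λ = (6.626 × 10^-34 J·s) / √(2 × 1.67 × 10^-27 kg × 8.696 × 10^-16 J)
λ = 3.89 × 10^-13 m

Comparison:
- Atomic scale (10⁻¹⁰ m): λ is 0.0039× this size
- Nuclear scale (10⁻¹⁵ m): λ is 3.9e+02× this size

The wavelength is between nuclear and atomic scales.

This wavelength is appropriate for probing atomic structure but too large for nuclear physics experiments.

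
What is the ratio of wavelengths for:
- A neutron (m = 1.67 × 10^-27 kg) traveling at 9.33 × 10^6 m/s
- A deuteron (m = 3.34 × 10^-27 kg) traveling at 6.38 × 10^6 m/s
λ₁/λ₂ = 1.37

Using λ = h/(mv):

λ₁ = h/(m₁v₁) = 4.25 × 10^-14 m
λ₂ = h/(m₂v₂) = 3.11 × 10^-14 m

Ratio λ₁/λ₂ = (m₂v₂)/(m₁v₁)
         = (3.34 × 10^-27 kg × 6.38 × 10^6 m/s) / (1.67 × 10^-27 kg × 9.33 × 10^6 m/s)
         = 1.37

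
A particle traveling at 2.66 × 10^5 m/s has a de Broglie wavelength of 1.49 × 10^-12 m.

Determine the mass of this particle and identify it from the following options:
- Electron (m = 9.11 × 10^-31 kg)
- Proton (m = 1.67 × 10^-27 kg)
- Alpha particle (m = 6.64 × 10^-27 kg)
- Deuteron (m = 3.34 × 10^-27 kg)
The particle is a proton.

From λ = h/(mv), solve for mass:

m = h/(λv)
m = (6.626 × 10^-34 J·s) / (1.49 × 10^-12 m × 2.66 × 10^5 m/s)
m = 1.67 × 10^-27 kg

Comparing with the listed masses, this is closest to a proton.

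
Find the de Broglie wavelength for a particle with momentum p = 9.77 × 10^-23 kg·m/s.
6.78 × 10^-12 m

Using the de Broglie relation λ = h/p:

λ = h/p
λ = (6.626 × 10^-34 J·s) / (9.77 × 10^-23 kg·m/s)
λ = 6.78 × 10^-12 m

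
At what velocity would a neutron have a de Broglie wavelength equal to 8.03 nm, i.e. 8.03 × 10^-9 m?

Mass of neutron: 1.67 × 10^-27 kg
4.94 × 10^1 m/s

From λ = h/(mv), solve for v:

v = h/(mλ)
v = (6.626 × 10^-34 J·s) / (1.67 × 10^-27 kg × 8.03 × 10^-9 m)
v = 4.94 × 10^1 m/s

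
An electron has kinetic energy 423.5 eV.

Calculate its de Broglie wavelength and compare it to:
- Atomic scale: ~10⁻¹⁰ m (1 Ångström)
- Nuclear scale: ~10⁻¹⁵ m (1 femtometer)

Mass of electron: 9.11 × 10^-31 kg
λ = 5.96 × 10^-11 m, which is between nuclear and atomic scales.

Using λ = h/√(2mKE):

KE = 423.5 eV = 6.785 × 10^-17 J

λ = h/√(2mKE)
λ = (6.626 × 10^-34 J·s) / √(2 × 9.11 × 10^-31 kg × 6.785 × 10^-17 J)
λ = 5.96 × 10^-11 m

Comparison:
- Atomic scale (10⁻¹⁰ m): λ is 0.6× this size
- Nuclear scale (10⁻¹⁵ m): λ is 6e+04× this size

The wavelength is between nuclear and atomic scales.

This wavelength is appropriate for probing atomic structure but too large for nuclear physics experiments.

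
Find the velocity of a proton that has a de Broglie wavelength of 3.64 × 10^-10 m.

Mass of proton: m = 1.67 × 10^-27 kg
1.09 × 10^3 m/s

From the de Broglie relation λ = h/(mv), we solve for v:

v = h/(mλ)
v = (6.626 × 10^-34 J·s) / (1.67 × 10^-27 kg × 3.64 × 10^-10 m)
v = 1.09 × 10^3 m/s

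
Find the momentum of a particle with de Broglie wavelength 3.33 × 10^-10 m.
1.99 × 10^-24 kg·m/s

From the de Broglie relation λ = h/p, we solve for p:

p = h/λ
p = (6.626 × 10^-34 J·s) / (3.33 × 10^-10 m)
p = 1.99 × 10^-24 kg·m/s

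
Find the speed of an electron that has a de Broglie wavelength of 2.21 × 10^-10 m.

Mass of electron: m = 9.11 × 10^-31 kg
3.29 × 10^6 m/s

From the de Broglie relation λ = h/(mv), we solve for v:

v = h/(mλ)
v = (6.626 × 10^-34 J·s) / (9.11 × 10^-31 kg × 2.21 × 10^-10 m)
v = 3.29 × 10^6 m/s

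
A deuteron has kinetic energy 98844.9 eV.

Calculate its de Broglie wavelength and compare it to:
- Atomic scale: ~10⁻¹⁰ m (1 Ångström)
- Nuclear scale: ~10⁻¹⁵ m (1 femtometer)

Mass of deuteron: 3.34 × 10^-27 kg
λ = 6.44 × 10^-14 m, which is between nuclear and atomic scales.

Using λ = h/√(2mKE):

KE = 98844.9 eV = 1.584 × 10^-14 J

λ = h/√(2mKE)
λ = (6.626 × 10^-34 J·s) / √(2 × 3.34 × 10^-27 kg × 1.584 × 10^-14 J)
λ = 6.44 × 10^-14 m

Comparison:
- Atomic scale (10⁻¹⁰ m): λ is 0.00064× this size
- Nuclear scale (10⁻¹⁵ m): λ is 64× this size

The wavelength is between nuclear and atomic scales.

This wavelength is appropriate for probing atomic structure but too large for nuclear physics experiments.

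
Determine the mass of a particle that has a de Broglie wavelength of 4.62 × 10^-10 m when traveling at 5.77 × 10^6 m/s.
2.49 × 10^-31 kg

From the de Broglie relation λ = h/(mv), we solve for m:

m = h/(λv)
m = (6.626 × 10^-34 J·s) / (4.62 × 10^-10 m × 5.77 × 10^6 m/s)
m = 2.49 × 10^-31 kg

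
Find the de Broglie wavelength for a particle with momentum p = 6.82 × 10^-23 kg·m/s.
9.72 × 10^-12 m

Using the de Broglie relation λ = h/p:

λ = h/p
λ = (6.626 × 10^-34 J·s) / (6.82 × 10^-23 kg·m/s)
λ = 9.72 × 10^-12 m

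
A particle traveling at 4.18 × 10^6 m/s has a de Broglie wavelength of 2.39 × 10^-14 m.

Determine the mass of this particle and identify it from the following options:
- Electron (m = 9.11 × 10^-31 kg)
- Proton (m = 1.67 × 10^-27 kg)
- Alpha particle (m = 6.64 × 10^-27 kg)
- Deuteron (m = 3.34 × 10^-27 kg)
The particle is an alpha particle.

From λ = h/(mv), solve for mass:

m = h/(λv)
m = (6.626 × 10^-34 J·s) / (2.39 × 10^-14 m × 4.18 × 10^6 m/s)
m = 6.63 × 10^-27 kg

Comparing with the listed masses, this is closest to an alpha particle.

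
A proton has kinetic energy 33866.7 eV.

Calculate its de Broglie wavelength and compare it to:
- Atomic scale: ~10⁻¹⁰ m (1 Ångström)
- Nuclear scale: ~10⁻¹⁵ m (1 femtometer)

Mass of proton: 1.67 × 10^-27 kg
λ = 1.56 × 10^-13 m, which is between nuclear and atomic scales.

Using λ = h/√(2mKE):

KE = 33866.7 eV = 5.426 × 10^-15 J

λ = h/√(2mKE)
λ = (6.626 × 10^-34 J·s) / √(2 × 1.67 × 10^-27 kg × 5.426 × 10^-15 J)
λ = 1.56 × 10^-13 m

Comparison:
- Atomic scale (10⁻¹⁰ m): λ is 0.0016× this size
- Nuclear scale (10⁻¹⁵ m): λ is 1.6e+02× this size

The wavelength is between nuclear and atomic scales.

This wavelength is appropriate for probing atomic structure but too large for nuclear physics experiments.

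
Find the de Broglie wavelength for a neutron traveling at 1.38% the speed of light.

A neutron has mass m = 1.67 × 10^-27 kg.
9.59 × 10^-14 m

Using the de Broglie relation λ = h/(mv):

v = 1.38% × c = 4.137 × 10^6 m/s

λ = h/(mv)
λ = (6.626 × 10^-34 J·s) / (1.67 × 10^-27 kg × 4.137 × 10^6 m/s)
λ = 9.59 × 10^-14 m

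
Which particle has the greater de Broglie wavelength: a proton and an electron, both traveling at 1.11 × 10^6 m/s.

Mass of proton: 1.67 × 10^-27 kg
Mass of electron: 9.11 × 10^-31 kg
The electron has the longer wavelength.

Using λ = h/(mv), since both particles have the same velocity, the wavelength depends only on mass.

For proton: λ₁ = h/(m₁v) = 3.57 × 10^-13 m
For electron: λ₂ = h/(m₂v) = 6.55 × 10^-10 m

Since λ ∝ 1/m at constant velocity, the lighter particle has the longer wavelength.

The electron has the longer de Broglie wavelength.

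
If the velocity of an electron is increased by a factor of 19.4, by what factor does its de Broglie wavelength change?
The wavelength decreases by a factor of 19.4.

From λ = h/(mv), the wavelength is inversely proportional to velocity:

λ ∝ 1/v

If v → 19.4v, then λ → λ/19.4

When velocity is increased by a factor of 19.4, the wavelength decreases by a factor of 19.4.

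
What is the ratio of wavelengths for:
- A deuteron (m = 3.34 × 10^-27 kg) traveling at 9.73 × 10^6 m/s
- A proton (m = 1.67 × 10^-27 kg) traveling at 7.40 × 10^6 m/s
λ₁/λ₂ = 0.380

Using λ = h/(mv):

λ₁ = h/(m₁v₁) = 2.04 × 10^-14 m
λ₂ = h/(m₂v₂) = 5.36 × 10^-14 m

Ratio λ₁/λ₂ = (m₂v₂)/(m₁v₁)
         = (1.67 × 10^-27 kg × 7.40 × 10^6 m/s) / (3.34 × 10^-27 kg × 9.73 × 10^6 m/s)
         = 0.380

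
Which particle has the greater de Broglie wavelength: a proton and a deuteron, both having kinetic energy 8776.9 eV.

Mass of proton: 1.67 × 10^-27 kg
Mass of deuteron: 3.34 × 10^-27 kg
The proton has the longer wavelength.

Using λ = h/√(2mKE):

For proton: λ₁ = h/√(2m₁KE) = 3.06 × 10^-13 m
For deuteron: λ₂ = h/√(2m₂KE) = 2.16 × 10^-13 m

Since λ ∝ 1/√m at constant kinetic energy, the lighter particle has the longer wavelength.

The proton has the longer de Broglie wavelength.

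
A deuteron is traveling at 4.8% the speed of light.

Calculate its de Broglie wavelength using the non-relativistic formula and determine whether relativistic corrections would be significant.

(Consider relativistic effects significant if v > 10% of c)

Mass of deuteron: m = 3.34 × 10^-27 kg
No, relativistic corrections are not needed.

Using the non-relativistic de Broglie formula λ = h/(mv):

v = 4.8% × c = 1.439 × 10^7 m/s

λ = h/(mv)
λ = (6.626 × 10^-34 J·s) / (3.34 × 10^-27 kg × 1.439 × 10^7 m/s)
λ = 1.38 × 10^-14 m

Since v = 4.8% of c < 10% of c, relativistic corrections are NOT significant and this non-relativistic result is a good approximation.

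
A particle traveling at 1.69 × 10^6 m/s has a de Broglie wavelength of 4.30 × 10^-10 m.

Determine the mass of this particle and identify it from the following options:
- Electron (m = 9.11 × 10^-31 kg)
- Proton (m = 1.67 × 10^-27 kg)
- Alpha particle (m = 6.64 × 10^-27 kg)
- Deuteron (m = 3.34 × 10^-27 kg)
The particle is an electron.

From λ = h/(mv), solve for mass:

m = h/(λv)
m = (6.626 × 10^-34 J·s) / (4.30 × 10^-10 m × 1.69 × 10^6 m/s)
m = 9.12 × 10^-31 kg

Comparing with the listed masses, this is closest to an electron.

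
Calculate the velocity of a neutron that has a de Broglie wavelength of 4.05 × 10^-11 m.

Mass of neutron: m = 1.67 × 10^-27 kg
9.80 × 10^3 m/s

From the de Broglie relation λ = h/(mv), we solve for v:

v = h/(mλ)
v = (6.626 × 10^-34 J·s) / (1.67 × 10^-27 kg × 4.05 × 10^-11 m)
v = 9.80 × 10^3 m/s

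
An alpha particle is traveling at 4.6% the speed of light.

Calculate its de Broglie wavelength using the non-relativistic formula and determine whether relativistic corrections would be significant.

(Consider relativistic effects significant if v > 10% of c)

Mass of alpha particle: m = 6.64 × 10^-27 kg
No, relativistic corrections are not needed.

Using the non-relativistic de Broglie formula λ = h/(mv):

v = 4.6% × c = 1.379 × 10^7 m/s

λ = h/(mv)
λ = (6.626 × 10^-34 J·s) / (6.64 × 10^-27 kg × 1.379 × 10^7 m/s)
λ = 7.24 × 10^-15 m

Since v = 4.6% of c < 10% of c, relativistic corrections are NOT significant and this non-relativistic result is a good approximation.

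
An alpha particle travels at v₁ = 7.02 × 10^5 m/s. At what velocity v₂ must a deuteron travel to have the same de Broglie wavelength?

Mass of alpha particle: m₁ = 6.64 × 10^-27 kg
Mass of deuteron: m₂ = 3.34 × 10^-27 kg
v₂ = 1.40 × 10^6 m/s

For equal de Broglie wavelengths: λ₁ = λ₂

h/(m₁v₁) = h/(m₂v₂)
m₁v₁ = m₂v₂
v₂ = v₁ · (m₁/m₂)

v₂ = 7.02 × 10^5 m/s × (6.64 × 10^-27 kg / 3.34 × 10^-27 kg)
v₂ = 1.40 × 10^6 m/s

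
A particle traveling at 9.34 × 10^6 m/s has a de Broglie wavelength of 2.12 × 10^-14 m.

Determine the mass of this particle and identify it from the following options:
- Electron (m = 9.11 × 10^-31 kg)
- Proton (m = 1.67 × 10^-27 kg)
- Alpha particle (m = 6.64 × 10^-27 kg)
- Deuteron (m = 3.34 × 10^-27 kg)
The particle is a deuteron.

From λ = h/(mv), solve for mass:

m = h/(λv)
m = (6.626 × 10^-34 J·s) / (2.12 × 10^-14 m × 9.34 × 10^6 m/s)
m = 3.35 × 10^-27 kg

Comparing with the listed masses, this is closest to a deuteron.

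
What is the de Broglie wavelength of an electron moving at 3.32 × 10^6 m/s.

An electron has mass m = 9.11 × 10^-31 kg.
2.19 × 10^-10 m

Using the de Broglie relation λ = h/(mv):

λ = h/(mv)
λ = (6.626 × 10^-34 J·s) / (9.11 × 10^-31 kg × 3.32 × 10^6 m/s)
λ = 2.19 × 10^-10 m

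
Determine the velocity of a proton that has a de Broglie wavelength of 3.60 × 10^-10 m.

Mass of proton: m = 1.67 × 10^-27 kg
1.10 × 10^3 m/s

From the de Broglie relation λ = h/(mv), we solve for v:

v = h/(mλ)
v = (6.626 × 10^-34 J·s) / (1.67 × 10^-27 kg × 3.60 × 10^-10 m)
v = 1.10 × 10^3 m/s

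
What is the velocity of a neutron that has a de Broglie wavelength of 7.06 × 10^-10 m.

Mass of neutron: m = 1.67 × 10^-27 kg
5.62 × 10^2 m/s

From the de Broglie relation λ = h/(mv), we solve for v:

v = h/(mλ)
v = (6.626 × 10^-34 J·s) / (1.67 × 10^-27 kg × 7.06 × 10^-10 m)
v = 5.62 × 10^2 m/s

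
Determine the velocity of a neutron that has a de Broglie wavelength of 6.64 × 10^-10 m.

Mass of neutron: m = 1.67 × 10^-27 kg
5.98 × 10^2 m/s

From the de Broglie relation λ = h/(mv), we solve for v:

v = h/(mλ)
v = (6.626 × 10^-34 J·s) / (1.67 × 10^-27 kg × 6.64 × 10^-10 m)
v = 5.98 × 10^2 m/s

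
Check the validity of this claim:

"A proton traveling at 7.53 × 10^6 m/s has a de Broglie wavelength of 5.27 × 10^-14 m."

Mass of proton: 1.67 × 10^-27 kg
True

The claim is correct.

Using λ = h/(mv):
λ = (6.626 × 10^-34 J·s) / (1.67 × 10^-27 kg × 7.53 × 10^6 m/s)
λ = 5.27 × 10^-14 m

This matches the claimed value.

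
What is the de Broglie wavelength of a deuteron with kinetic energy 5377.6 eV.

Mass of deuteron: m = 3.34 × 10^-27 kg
2.76 × 10^-13 m

Using λ = h/√(2mKE):

First convert KE to Joules: KE = 5377.6 eV = 8.616 × 10^-16 J

λ = h/√(2mKE)
λ = (6.626 × 10^-34 J·s) / √(2 × 3.34 × 10^-27 kg × 8.616 × 10^-16 J)
λ = 2.76 × 10^-13 m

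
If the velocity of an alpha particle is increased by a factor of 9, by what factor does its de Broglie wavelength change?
The wavelength decreases by a factor of 9.

From λ = h/(mv), the wavelength is inversely proportional to velocity:

λ ∝ 1/v

If v → 9v, then λ → λ/9

When velocity is increased by a factor of 9, the wavelength decreases by a factor of 9.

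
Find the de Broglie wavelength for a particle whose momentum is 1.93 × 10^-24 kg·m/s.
3.43 × 10^-10 m

Using the de Broglie relation λ = h/p:

λ = h/p
λ = (6.626 × 10^-34 J·s) / (1.93 × 10^-24 kg·m/s)
λ = 3.43 × 10^-10 m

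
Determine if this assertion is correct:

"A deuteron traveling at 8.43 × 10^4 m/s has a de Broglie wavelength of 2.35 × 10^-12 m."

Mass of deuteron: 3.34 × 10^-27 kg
True

The claim is correct.

Using λ = h/(mv):
λ = (6.626 × 10^-34 J·s) / (3.34 × 10^-27 kg × 8.43 × 10^4 m/s)
λ = 2.35 × 10^-12 m

This matches the claimed value.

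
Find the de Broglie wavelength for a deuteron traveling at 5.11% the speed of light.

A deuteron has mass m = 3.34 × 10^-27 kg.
1.29 × 10^-14 m

Using the de Broglie relation λ = h/(mv):

v = 5.11% × c = 1.532 × 10^7 m/s

λ = h/(mv)
λ = (6.626 × 10^-34 J·s) / (3.34 × 10^-27 kg × 1.532 × 10^7 m/s)
λ = 1.29 × 10^-14 m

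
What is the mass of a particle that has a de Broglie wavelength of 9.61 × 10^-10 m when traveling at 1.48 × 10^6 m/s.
4.66 × 10^-31 kg

From the de Broglie relation λ = h/(mv), we solve for m:

m = h/(λv)
m = (6.626 × 10^-34 J·s) / (9.61 × 10^-10 m × 1.48 × 10^6 m/s)
m = 4.66 × 10^-31 kg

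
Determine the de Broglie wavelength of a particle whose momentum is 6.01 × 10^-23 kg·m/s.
1.10 × 10^-11 m

Using the de Broglie relation λ = h/p:

λ = h/p
λ = (6.626 × 10^-34 J·s) / (6.01 × 10^-23 kg·m/s)
λ = 1.10 × 10^-11 m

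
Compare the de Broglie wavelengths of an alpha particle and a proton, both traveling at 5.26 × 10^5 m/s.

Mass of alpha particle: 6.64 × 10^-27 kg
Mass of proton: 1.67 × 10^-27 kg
The proton has the longer wavelength.

Using λ = h/(mv), since both particles have the same velocity, the wavelength depends only on mass.

For alpha particle: λ₁ = h/(m₁v) = 1.90 × 10^-13 m
For proton: λ₂ = h/(m₂v) = 7.54 × 10^-13 m

Since λ ∝ 1/m at constant velocity, the lighter particle has the longer wavelength.

The proton has the longer de Broglie wavelength.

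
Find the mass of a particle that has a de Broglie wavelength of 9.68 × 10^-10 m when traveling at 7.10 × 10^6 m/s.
9.64 × 10^-32 kg

From the de Broglie relation λ = h/(mv), we solve for m:

m = h/(λv)
m = (6.626 × 10^-34 J·s) / (9.68 × 10^-10 m × 7.10 × 10^6 m/s)
m = 9.64 × 10^-32 kg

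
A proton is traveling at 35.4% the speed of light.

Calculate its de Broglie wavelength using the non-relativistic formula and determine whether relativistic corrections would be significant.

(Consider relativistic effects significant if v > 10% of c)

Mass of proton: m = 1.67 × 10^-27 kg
Yes, relativistic corrections are needed.

Using the non-relativistic de Broglie formula λ = h/(mv):

v = 35.4% × c = 1.061 × 10^8 m/s

λ = h/(mv)
λ = (6.626 × 10^-34 J·s) / (1.67 × 10^-27 kg × 1.061 × 10^8 m/s)
λ = 3.74 × 10^-15 m

Since v = 35.4% of c > 10% of c, relativistic corrections ARE significant and the actual wavelength would differ from this non-relativistic estimate.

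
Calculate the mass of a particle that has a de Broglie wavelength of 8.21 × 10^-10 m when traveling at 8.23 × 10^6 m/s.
9.81 × 10^-32 kg

From the de Broglie relation λ = h/(mv), we solve for m:

m = h/(λv)
m = (6.626 × 10^-34 J·s) / (8.21 × 10^-10 m × 8.23 × 10^6 m/s)
m = 9.81 × 10^-32 kg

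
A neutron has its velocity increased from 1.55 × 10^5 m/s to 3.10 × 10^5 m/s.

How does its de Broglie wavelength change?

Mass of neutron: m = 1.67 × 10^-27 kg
The wavelength decreases by a factor of 2.

Using λ = h/(mv):

Initial wavelength: λ₁ = h/(mv₁) = 2.56 × 10^-12 m
Final wavelength: λ₂ = h/(mv₂) = 1.28 × 10^-12 m

Since λ ∝ 1/v, when velocity increases by a factor of 2, the wavelength decreases by a factor of 2.

λ₂/λ₁ = v₁/v₂ = 1/2

The wavelength decreases by a factor of 2.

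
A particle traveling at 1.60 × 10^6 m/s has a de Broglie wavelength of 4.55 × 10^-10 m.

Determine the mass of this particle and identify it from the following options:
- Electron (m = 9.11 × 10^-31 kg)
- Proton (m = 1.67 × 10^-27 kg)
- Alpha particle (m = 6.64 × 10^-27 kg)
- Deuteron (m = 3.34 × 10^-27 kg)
The particle is an electron.

From λ = h/(mv), solve for mass:

m = h/(λv)
m = (6.626 × 10^-34 J·s) / (4.55 × 10^-10 m × 1.60 × 10^6 m/s)
m = 9.10 × 10^-31 kg

Comparing with the listed masses, this is closest to an electron.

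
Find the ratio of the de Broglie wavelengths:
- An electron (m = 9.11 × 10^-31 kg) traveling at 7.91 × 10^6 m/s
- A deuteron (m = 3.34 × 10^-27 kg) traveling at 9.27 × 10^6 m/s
λ₁/λ₂ = 4.30 × 10^3

Using λ = h/(mv):

λ₁ = h/(m₁v₁) = 9.20 × 10^-11 m
λ₂ = h/(m₂v₂) = 2.14 × 10^-14 m

Ratio λ₁/λ₂ = (m₂v₂)/(m₁v₁)
         = (3.34 × 10^-27 kg × 9.27 × 10^6 m/s) / (9.11 × 10^-31 kg × 7.91 × 10^6 m/s)
         = 4.30 × 10^3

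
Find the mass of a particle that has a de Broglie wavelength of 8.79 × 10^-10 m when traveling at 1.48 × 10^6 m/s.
5.09 × 10^-31 kg

From the de Broglie relation λ = h/(mv), we solve for m:

m = h/(λv)
m = (6.626 × 10^-34 J·s) / (8.79 × 10^-10 m × 1.48 × 10^6 m/s)
m = 5.09 × 10^-31 kg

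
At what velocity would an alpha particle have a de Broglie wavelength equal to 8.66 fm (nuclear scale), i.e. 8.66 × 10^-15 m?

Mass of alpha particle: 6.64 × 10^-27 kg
1.15 × 10^7 m/s

From λ = h/(mv), solve for v:

v = h/(mλ)
v = (6.626 × 10^-34 J·s) / (6.64 × 10^-27 kg × 8.66 × 10^-15 m)
v = 1.15 × 10^7 m/s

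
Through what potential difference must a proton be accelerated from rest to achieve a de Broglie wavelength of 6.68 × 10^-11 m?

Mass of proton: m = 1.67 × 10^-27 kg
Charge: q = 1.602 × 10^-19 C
1.84 × 10^-1 V

From λ = h/√(2mqV), we solve for V:

λ² = h²/(2mqV)
V = h²/(2mqλ²)
V = (6.626 × 10^-34 J·s)² / (2 × 1.67 × 10^-27 kg × 1.602 × 10^-19 C × (6.68 × 10^-11 m)²)
V = 1.84 × 10^-1 V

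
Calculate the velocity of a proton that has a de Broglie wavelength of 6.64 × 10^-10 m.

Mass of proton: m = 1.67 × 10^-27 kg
5.98 × 10^2 m/s

From the de Broglie relation λ = h/(mv), we solve for v:

v = h/(mλ)
v = (6.626 × 10^-34 J·s) / (1.67 × 10^-27 kg × 6.64 × 10^-10 m)
v = 5.98 × 10^2 m/s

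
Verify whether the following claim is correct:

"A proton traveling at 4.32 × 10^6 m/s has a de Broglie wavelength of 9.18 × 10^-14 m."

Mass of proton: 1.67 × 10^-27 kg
True

The claim is correct.

Using λ = h/(mv):
λ = (6.626 × 10^-34 J·s) / (1.67 × 10^-27 kg × 4.32 × 10^6 m/s)
λ = 9.18 × 10^-14 m

This matches the claimed value.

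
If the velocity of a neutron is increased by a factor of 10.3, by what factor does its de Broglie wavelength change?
The wavelength decreases by a factor of 10.3.

From λ = h/(mv), the wavelength is inversely proportional to velocity:

λ ∝ 1/v

If v → 10.3v, then λ → λ/10.3

When velocity is increased by a factor of 10.3, the wavelength decreases by a factor of 10.3.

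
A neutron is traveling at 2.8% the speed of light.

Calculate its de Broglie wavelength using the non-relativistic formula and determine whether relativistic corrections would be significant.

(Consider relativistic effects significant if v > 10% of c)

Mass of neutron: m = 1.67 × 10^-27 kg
No, relativistic corrections are not needed.

Using the non-relativistic de Broglie formula λ = h/(mv):

v = 2.8% × c = 8.394 × 10^6 m/s

λ = h/(mv)
λ = (6.626 × 10^-34 J·s) / (1.67 × 10^-27 kg × 8.394 × 10^6 m/s)
λ = 4.73 × 10^-14 m

Since v = 2.8% of c < 10% of c, relativistic corrections are NOT significant and this non-relativistic result is a good approximation.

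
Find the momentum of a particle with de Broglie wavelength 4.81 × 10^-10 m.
1.38 × 10^-24 kg·m/s

From the de Broglie relation λ = h/p, we solve for p:

p = h/λ
p = (6.626 × 10^-34 J·s) / (4.81 × 10^-10 m)
p = 1.38 × 10^-24 kg·m/s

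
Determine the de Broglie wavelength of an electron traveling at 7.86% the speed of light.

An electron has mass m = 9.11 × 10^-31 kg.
3.09 × 10^-11 m

Using the de Broglie relation λ = h/(mv):

v = 7.86% × c = 2.356 × 10^7 m/s

λ = h/(mv)
λ = (6.626 × 10^-34 J·s) / (9.11 × 10^-31 kg × 2.356 × 10^7 m/s)
λ = 3.09 × 10^-11 m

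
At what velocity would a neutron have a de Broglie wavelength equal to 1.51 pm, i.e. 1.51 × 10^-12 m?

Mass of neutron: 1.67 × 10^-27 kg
2.63 × 10^5 m/s

From λ = h/(mv), solve for v:

v = h/(mλ)
v = (6.626 × 10^-34 J·s) / (1.67 × 10^-27 kg × 1.51 × 10^-12 m)
v = 2.63 × 10^5 m/s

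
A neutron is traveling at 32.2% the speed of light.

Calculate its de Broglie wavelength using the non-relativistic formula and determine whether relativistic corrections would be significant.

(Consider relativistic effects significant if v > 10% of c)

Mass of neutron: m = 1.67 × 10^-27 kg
Yes, relativistic corrections are needed.

Using the non-relativistic de Broglie formula λ = h/(mv):

v = 32.2% × c = 9.653 × 10^7 m/s

λ = h/(mv)
λ = (6.626 × 10^-34 J·s) / (1.67 × 10^-27 kg × 9.653 × 10^7 m/s)
λ = 4.11 × 10^-15 m

Since v = 32.2% of c > 10% of c, relativistic corrections ARE significant and the actual wavelength would differ from this non-relativistic estimate.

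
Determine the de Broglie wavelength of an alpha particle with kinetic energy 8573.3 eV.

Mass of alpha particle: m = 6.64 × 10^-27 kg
1.55 × 10^-13 m

Using λ = h/√(2mKE):

First convert KE to Joules: KE = 8573.3 eV = 1.374 × 10^-15 J

λ = h/√(2mKE)
λ = (6.626 × 10^-34 J·s) / √(2 × 6.64 × 10^-27 kg × 1.374 × 10^-15 J)
λ = 1.55 × 10^-13 m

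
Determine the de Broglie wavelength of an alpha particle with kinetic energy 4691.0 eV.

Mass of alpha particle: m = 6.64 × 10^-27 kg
2.10 × 10^-13 m

Using λ = h/√(2mKE):

First convert KE to Joules: KE = 4691.0 eV = 7.516 × 10^-16 J

λ = h/√(2mKE)
λ = (6.626 × 10^-34 J·s) / √(2 × 6.64 × 10^-27 kg × 7.516 × 10^-16 J)
λ = 2.10 × 10^-13 m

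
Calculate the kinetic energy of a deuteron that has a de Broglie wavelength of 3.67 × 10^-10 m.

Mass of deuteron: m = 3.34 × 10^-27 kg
4.88 × 10^-22 J (or 3.05 × 10^-3 eV)

From λ = h/√(2mKE), we solve for KE:

λ² = h²/(2mKE)
KE = h²/(2mλ²)
KE = (6.626 × 10^-34 J·s)² / (2 × 3.34 × 10^-27 kg × (3.67 × 10^-10 m)²)
KE = 4.88 × 10^-22 J
KE = 3.05 × 10^-3 eV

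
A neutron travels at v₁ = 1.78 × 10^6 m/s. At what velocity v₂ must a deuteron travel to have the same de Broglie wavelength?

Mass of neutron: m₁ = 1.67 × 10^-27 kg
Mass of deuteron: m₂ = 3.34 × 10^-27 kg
v₂ = 8.90 × 10^5 m/s

For equal de Broglie wavelengths: λ₁ = λ₂

h/(m₁v₁) = h/(m₂v₂)
m₁v₁ = m₂v₂
v₂ = v₁ · (m₁/m₂)

v₂ = 1.78 × 10^6 m/s × (1.67 × 10^-27 kg / 3.34 × 10^-27 kg)
v₂ = 8.90 × 10^5 m/s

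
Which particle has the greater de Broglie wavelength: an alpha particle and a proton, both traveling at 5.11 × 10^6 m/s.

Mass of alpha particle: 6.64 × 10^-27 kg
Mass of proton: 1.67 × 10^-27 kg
The proton has the longer wavelength.

Using λ = h/(mv), since both particles have the same velocity, the wavelength depends only on mass.

For alpha particle: λ₁ = h/(m₁v) = 1.95 × 10^-14 m
For proton: λ₂ = h/(m₂v) = 7.76 × 10^-14 m

Since λ ∝ 1/m at constant velocity, the lighter particle has the longer wavelength.

The proton has the longer de Broglie wavelength.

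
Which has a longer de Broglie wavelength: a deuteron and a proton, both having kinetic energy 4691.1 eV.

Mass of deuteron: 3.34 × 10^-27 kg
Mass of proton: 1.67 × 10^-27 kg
The proton has the longer wavelength.

Using λ = h/√(2mKE):

For deuteron: λ₁ = h/√(2m₁KE) = 2.96 × 10^-13 m
For proton: λ₂ = h/√(2m₂KE) = 4.18 × 10^-13 m

Since λ ∝ 1/√m at constant kinetic energy, the lighter particle has the longer wavelength.

The proton has the longer de Broglie wavelength.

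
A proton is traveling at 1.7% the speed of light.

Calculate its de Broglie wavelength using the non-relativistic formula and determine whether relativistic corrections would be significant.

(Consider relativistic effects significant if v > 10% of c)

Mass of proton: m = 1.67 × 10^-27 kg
No, relativistic corrections are not needed.

Using the non-relativistic de Broglie formula λ = h/(mv):

v = 1.7% × c = 5.096 × 10^6 m/s

λ = h/(mv)
λ = (6.626 × 10^-34 J·s) / (1.67 × 10^-27 kg × 5.096 × 10^6 m/s)
λ = 7.79 × 10^-14 m

Since v = 1.7% of c < 10% of c, relativistic corrections are NOT significant and this non-relativistic result is a good approximation.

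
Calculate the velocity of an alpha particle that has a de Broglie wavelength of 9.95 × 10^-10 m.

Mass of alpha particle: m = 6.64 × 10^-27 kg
1.00 × 10^2 m/s

From the de Broglie relation λ = h/(mv), we solve for v:

v = h/(mλ)
v = (6.626 × 10^-34 J·s) / (6.64 × 10^-27 kg × 9.95 × 10^-10 m)
v = 1.00 × 10^2 m/s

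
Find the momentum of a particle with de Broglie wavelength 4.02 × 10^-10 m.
1.65 × 10^-24 kg·m/s

From the de Broglie relation λ = h/p, we solve for p:

p = h/λ
p = (6.626 × 10^-34 J·s) / (4.02 × 10^-10 m)
p = 1.65 × 10^-24 kg·m/s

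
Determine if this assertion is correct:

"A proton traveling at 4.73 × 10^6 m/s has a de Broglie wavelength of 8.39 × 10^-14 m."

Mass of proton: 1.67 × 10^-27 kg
True

The claim is correct.

Using λ = h/(mv):
λ = (6.626 × 10^-34 J·s) / (1.67 × 10^-27 kg × 4.73 × 10^6 m/s)
λ = 8.39 × 10^-14 m

This matches the claimed value.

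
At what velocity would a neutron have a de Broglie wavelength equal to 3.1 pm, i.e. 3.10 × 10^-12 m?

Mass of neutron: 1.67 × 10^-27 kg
1.28 × 10^5 m/s

From λ = h/(mv), solve for v:

v = h/(mλ)
v = (6.626 × 10^-34 J·s) / (1.67 × 10^-27 kg × 3.10 × 10^-12 m)
v = 1.28 × 10^5 m/s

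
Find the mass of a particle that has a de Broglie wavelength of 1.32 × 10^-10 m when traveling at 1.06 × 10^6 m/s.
4.74 × 10^-30 kg

From the de Broglie relation λ = h/(mv), we solve for m:

m = h/(λv)
m = (6.626 × 10^-34 J·s) / (1.32 × 10^-10 m × 1.06 × 10^6 m/s)
m = 4.74 × 10^-30 kg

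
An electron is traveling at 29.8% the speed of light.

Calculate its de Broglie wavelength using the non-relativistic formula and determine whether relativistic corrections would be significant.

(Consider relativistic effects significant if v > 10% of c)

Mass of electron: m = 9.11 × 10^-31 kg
Yes, relativistic corrections are needed.

Using the non-relativistic de Broglie formula λ = h/(mv):

v = 29.8% × c = 8.934 × 10^7 m/s

λ = h/(mv)
λ = (6.626 × 10^-34 J·s) / (9.11 × 10^-31 kg × 8.934 × 10^7 m/s)
λ = 8.14 × 10^-12 m

Since v = 29.8% of c > 10% of c, relativistic corrections ARE significant and the actual wavelength would differ from this non-relativistic estimate.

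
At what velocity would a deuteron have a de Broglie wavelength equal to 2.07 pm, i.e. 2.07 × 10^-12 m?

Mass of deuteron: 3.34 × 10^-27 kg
9.58 × 10^4 m/s

From λ = h/(mv), solve for v:

v = h/(mλ)
v = (6.626 × 10^-34 J·s) / (3.34 × 10^-27 kg × 2.07 × 10^-12 m)
v = 9.58 × 10^4 m/s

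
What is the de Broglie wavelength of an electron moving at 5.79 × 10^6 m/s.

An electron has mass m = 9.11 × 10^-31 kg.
1.26 × 10^-10 m

Using the de Broglie relation λ = h/(mv):

λ = h/(mv)
λ = (6.626 × 10^-34 J·s) / (9.11 × 10^-31 kg × 5.79 × 10^6 m/s)
λ = 1.26 × 10^-10 m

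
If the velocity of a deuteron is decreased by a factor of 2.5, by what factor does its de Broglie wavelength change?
The wavelength increases by a factor of 2.5.

From λ = h/(mv), the wavelength is inversely proportional to velocity:

λ ∝ 1/v

If v → v/2.5, then λ → 2.5λ

When velocity is decreased by a factor of 2.5, the wavelength increases by a factor of 2.5.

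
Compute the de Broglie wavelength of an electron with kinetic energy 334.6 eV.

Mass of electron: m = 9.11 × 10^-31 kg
6.70 × 10^-11 m

Using λ = h/√(2mKE):

First convert KE to Joules: KE = 334.6 eV = 5.361 × 10^-17 J

λ = h/√(2mKE)
λ = (6.626 × 10^-34 J·s) / √(2 × 9.11 × 10^-31 kg × 5.361 × 10^-17 J)
λ = 6.70 × 10^-11 m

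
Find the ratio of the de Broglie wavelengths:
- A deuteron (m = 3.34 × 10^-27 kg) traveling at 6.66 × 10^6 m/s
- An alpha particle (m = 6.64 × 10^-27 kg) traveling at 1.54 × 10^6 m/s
λ₁/λ₂ = 0.460

Using λ = h/(mv):

λ₁ = h/(m₁v₁) = 2.98 × 10^-14 m
λ₂ = h/(m₂v₂) = 6.48 × 10^-14 m

Ratio λ₁/λ₂ = (m₂v₂)/(m₁v₁)
         = (6.64 × 10^-27 kg × 1.54 × 10^6 m/s) / (3.34 × 10^-27 kg × 6.66 × 10^6 m/s)
         = 0.460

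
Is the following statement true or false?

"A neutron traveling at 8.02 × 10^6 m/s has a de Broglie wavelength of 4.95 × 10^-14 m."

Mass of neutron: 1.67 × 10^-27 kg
True

The claim is correct.

Using λ = h/(mv):
λ = (6.626 × 10^-34 J·s) / (1.67 × 10^-27 kg × 8.02 × 10^6 m/s)
λ = 4.95 × 10^-14 m

This matches the claimed value.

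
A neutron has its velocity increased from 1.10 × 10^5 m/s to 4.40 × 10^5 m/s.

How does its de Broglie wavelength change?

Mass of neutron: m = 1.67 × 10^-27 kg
The wavelength decreases by a factor of 4.

Using λ = h/(mv):

Initial wavelength: λ₁ = h/(mv₁) = 3.61 × 10^-12 m
Final wavelength: λ₂ = h/(mv₂) = 9.02 × 10^-13 m

Since λ ∝ 1/v, when velocity increases by a factor of 4, the wavelength decreases by a factor of 4.

λ₂/λ₁ = v₁/v₂ = 1/4

The wavelength decreases by a factor of 4.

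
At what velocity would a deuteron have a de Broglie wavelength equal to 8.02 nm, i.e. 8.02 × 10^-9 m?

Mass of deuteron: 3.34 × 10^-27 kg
2.47 × 10^1 m/s

From λ = h/(mv), solve for v:

v = h/(mλ)
v = (6.626 × 10^-34 J·s) / (3.34 × 10^-27 kg × 8.02 × 10^-9 m)
v = 2.47 × 10^1 m/s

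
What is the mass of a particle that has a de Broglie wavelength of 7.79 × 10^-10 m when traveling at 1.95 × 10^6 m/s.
4.36 × 10^-31 kg

From the de Broglie relation λ = h/(mv), we solve for m:

m = h/(λv)
m = (6.626 × 10^-34 J·s) / (7.79 × 10^-10 m × 1.95 × 10^6 m/s)
m = 4.36 × 10^-31 kg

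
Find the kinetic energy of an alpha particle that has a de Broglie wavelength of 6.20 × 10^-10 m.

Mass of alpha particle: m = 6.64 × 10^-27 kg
8.60 × 10^-23 J (or 5.37 × 10^-4 eV)

From λ = h/√(2mKE), we solve for KE:

λ² = h²/(2mKE)
KE = h²/(2mλ²)
KE = (6.626 × 10^-34 J·s)² / (2 × 6.64 × 10^-27 kg × (6.20 × 10^-10 m)²)
KE = 8.60 × 10^-23 J
KE = 5.37 × 10^-4 eV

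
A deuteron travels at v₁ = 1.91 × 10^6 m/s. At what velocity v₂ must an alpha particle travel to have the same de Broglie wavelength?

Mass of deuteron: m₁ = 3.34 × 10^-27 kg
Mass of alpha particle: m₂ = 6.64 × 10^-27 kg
v₂ = 9.61 × 10^5 m/s

For equal de Broglie wavelengths: λ₁ = λ₂

h/(m₁v₁) = h/(m₂v₂)
m₁v₁ = m₂v₂
v₂ = v₁ · (m₁/m₂)

v₂ = 1.91 × 10^6 m/s × (3.34 × 10^-27 kg / 6.64 × 10^-27 kg)
v₂ = 9.61 × 10^5 m/s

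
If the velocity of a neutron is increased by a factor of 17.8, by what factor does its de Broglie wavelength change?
The wavelength decreases by a factor of 17.8.

From λ = h/(mv), the wavelength is inversely proportional to velocity:

λ ∝ 1/v

If v → 17.8v, then λ → λ/17.8

When velocity is increased by a factor of 17.8, the wavelength decreases by a factor of 17.8.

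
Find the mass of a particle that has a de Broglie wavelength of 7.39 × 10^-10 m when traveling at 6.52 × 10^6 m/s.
1.38 × 10^-31 kg

From the de Broglie relation λ = h/(mv), we solve for m:

m = h/(λv)
m = (6.626 × 10^-34 J·s) / (7.39 × 10^-10 m × 6.52 × 10^6 m/s)
m = 1.38 × 10^-31 kg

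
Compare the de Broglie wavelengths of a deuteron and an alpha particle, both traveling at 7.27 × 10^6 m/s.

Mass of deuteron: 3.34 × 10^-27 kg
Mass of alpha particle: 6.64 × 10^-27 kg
The deuteron has the longer wavelength.

Using λ = h/(mv), since both particles have the same velocity, the wavelength depends only on mass.

For deuteron: λ₁ = h/(m₁v) = 2.73 × 10^-14 m
For alpha particle: λ₂ = h/(m₂v) = 1.37 × 10^-14 m

Since λ ∝ 1/m at constant velocity, the lighter particle has the longer wavelength.

The deuteron has the longer de Broglie wavelength.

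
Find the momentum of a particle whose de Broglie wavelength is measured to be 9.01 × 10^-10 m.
7.35 × 10^-25 kg·m/s

From the de Broglie relation λ = h/p, we solve for p:

p = h/λ
p = (6.626 × 10^-34 J·s) / (9.01 × 10^-10 m)
p = 7.35 × 10^-25 kg·m/s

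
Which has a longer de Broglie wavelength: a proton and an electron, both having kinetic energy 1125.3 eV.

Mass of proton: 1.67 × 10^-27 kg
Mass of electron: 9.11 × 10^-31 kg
The electron has the longer wavelength.

Using λ = h/√(2mKE):

For proton: λ₁ = h/√(2m₁KE) = 8.54 × 10^-13 m
For electron: λ₂ = h/√(2m₂KE) = 3.66 × 10^-11 m

Since λ ∝ 1/√m at constant kinetic energy, the lighter particle has the longer wavelength.

The electron has the longer de Broglie wavelength.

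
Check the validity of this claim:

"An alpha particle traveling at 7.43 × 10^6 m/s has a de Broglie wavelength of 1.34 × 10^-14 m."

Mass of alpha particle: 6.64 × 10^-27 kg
True

The claim is correct.

Using λ = h/(mv):
λ = (6.626 × 10^-34 J·s) / (6.64 × 10^-27 kg × 7.43 × 10^6 m/s)
λ = 1.34 × 10^-14 m

This matches the claimed value.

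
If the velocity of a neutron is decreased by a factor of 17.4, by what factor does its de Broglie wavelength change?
The wavelength increases by a factor of 17.4.

From λ = h/(mv), the wavelength is inversely proportional to velocity:

λ ∝ 1/v

If v → v/17.4, then λ → 17.4λ

When velocity is decreased by a factor of 17.4, the wavelength increases by a factor of 17.4.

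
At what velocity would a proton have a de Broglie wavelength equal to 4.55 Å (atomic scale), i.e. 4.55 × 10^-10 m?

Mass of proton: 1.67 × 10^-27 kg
8.72 × 10^2 m/s

From λ = h/(mv), solve for v:

v = h/(mλ)
v = (6.626 × 10^-34 J·s) / (1.67 × 10^-27 kg × 4.55 × 10^-10 m)
v = 8.72 × 10^2 m/s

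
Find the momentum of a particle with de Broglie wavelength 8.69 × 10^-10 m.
7.62 × 10^-25 kg·m/s

From the de Broglie relation λ = h/p, we solve for p:

p = h/λ
p = (6.626 × 10^-34 J·s) / (8.69 × 10^-10 m)
p = 7.62 × 10^-25 kg·m/s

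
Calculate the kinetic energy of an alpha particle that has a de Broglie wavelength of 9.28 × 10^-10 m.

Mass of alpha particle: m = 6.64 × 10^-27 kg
3.84 × 10^-23 J (or 2.40 × 10^-4 eV)

From λ = h/√(2mKE), we solve for KE:

λ² = h²/(2mKE)
KE = h²/(2mλ²)
KE = (6.626 × 10^-34 J·s)² / (2 × 6.64 × 10^-27 kg × (9.28 × 10^-10 m)²)
KE = 3.84 × 10^-23 J
KE = 2.40 × 10^-4 eV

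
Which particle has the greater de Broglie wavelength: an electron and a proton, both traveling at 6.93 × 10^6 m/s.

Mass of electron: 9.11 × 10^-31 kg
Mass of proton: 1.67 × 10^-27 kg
The electron has the longer wavelength.

Using λ = h/(mv), since both particles have the same velocity, the wavelength depends only on mass.

For electron: λ₁ = h/(m₁v) = 1.05 × 10^-10 m
For proton: λ₂ = h/(m₂v) = 5.73 × 10^-14 m

Since λ ∝ 1/m at constant velocity, the lighter particle has the longer wavelength.

The electron has the longer de Broglie wavelength.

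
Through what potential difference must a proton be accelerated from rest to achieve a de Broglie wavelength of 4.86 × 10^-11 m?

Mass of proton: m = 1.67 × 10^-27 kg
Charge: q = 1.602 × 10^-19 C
3.47 × 10^-1 V

From λ = h/√(2mqV), we solve for V:

λ² = h²/(2mqV)
V = h²/(2mqλ²)
V = (6.626 × 10^-34 J·s)² / (2 × 1.67 × 10^-27 kg × 1.602 × 10^-19 C × (4.86 × 10^-11 m)²)
V = 3.47 × 10^-1 V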